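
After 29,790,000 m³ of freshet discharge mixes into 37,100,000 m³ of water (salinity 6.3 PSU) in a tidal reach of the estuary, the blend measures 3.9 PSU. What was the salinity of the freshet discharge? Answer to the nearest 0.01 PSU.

0.91 PSU

Salt balance: 37,100,000×6.3 + 29,790,000×S = 66,890,000×3.9
233,730,000 + 29,790,000·S = 260,871,000
S = (260,871,000 − 233,730,000) / 29,790,000 = 0.9111 PSU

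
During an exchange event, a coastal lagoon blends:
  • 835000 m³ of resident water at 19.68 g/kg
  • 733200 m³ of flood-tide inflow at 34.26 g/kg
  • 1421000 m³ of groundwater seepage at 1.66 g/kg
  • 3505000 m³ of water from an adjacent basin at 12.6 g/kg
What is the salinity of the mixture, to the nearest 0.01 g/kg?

13.56 g/kg

Conserving salt mass:
salt = 835,000×19.68 + 733,200×34.26 + 1,421,000×1.66 + 3,505,000×12.6 = 16,432,800 + 25,119,432 + 2,358,860 + 44,163,000 = 88,074,092
volume = 835,000 + 733,200 + 1,421,000 + 3,505,000 = 6,494,200 m³
S = 88,074,092 / 6,494,200 = 13.562 g/kg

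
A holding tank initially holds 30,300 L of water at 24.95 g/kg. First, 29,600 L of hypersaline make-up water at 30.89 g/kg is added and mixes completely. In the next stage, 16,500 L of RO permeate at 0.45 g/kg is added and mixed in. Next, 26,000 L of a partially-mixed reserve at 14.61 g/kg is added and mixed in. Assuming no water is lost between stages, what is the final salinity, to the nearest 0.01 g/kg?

Conserving salt mass:
Initial salt = 30,300×24.95 = 755,985
After stage 1: salt = 755,985 + 29,600×30.89 = 1,670,329; volume = 59,900 L; S = 27.885 g/kg
After stage 2: salt = 1,670,329 + 16,500×0.45 = 1,677,754; volume = 76,400 L; S = 21.96 g/kg
After stage 3: salt = 1,677,754 + 26,000×14.61 = 2,057,614; volume = 102,400 L
S = 2,057,614 / 102,400 = 20.0939 g/kg

20.09 g/kg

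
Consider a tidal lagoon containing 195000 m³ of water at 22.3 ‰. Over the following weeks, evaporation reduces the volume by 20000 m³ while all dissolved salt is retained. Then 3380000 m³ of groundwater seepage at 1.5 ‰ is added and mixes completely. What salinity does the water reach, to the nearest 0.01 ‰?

2.65 ‰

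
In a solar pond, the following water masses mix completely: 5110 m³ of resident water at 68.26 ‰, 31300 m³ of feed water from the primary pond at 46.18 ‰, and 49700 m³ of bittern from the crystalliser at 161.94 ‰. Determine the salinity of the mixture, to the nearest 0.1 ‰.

114.3 ‰

Salt balance:
salt = 5,110×68.26 + 31,300×46.18 + 49,700×161.94 = 348,808.6 + 1,445,434 + 8,048,418 = 9,842,660.6
volume = 5,110 + 31,300 + 49,700 = 86,110 m³
S = 9,842,660.6 / 86,110 = 114.303 ‰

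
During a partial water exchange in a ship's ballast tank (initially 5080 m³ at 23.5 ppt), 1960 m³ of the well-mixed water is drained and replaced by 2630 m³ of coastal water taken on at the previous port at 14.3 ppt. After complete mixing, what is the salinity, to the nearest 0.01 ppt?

19.29 ppt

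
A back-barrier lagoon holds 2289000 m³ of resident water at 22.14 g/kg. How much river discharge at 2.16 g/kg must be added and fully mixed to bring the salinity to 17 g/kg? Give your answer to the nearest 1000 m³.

Salt balance: 2,289,000×22.14 + V×2.16 = (2,289,000+V)×17
50,678,460 + 2.16V = 38,913,000 + 17V
11,765,460 = 14.84V
V = 792,820.75 m³

793000 m³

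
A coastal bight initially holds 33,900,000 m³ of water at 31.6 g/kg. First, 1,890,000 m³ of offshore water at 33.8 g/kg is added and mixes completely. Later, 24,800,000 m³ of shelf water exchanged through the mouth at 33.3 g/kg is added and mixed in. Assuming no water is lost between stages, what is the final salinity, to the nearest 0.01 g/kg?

32.36 g/kg

Conserving salt mass:
Initial salt = 33,900,000×31.6 = 1,071,240,000
After stage 1: salt = 1,071,240,000 + 1,890,000×33.8 = 1,135,122,000; volume = 35,790,000 m³; S = 31.716 g/kg
After stage 2: salt = 1,135,122,000 + 24,800,000×33.3 = 1,960,962,000; volume = 60,590,000 m³
S = 1,960,962,000 / 60,590,000 = 32.3644 g/kg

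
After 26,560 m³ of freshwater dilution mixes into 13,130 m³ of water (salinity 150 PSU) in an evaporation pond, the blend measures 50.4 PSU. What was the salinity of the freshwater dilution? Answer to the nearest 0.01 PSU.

Salt balance: 13,130×150 + 26,560×S = 39,690×50.4
1,969,500 + 26,560·S = 2,000,376
S = (2,000,376 − 1,969,500) / 26,560 = 1.1625 PSU

1.16 PSU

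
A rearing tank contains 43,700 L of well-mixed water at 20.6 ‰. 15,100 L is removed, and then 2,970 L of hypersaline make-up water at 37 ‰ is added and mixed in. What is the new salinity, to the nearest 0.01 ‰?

22.14 ‰

Remaining after removal: 28,600 L at 20.6 ‰ (salt = 589,160)
After addition: salt = 589,160 + 2,970×37 = 699,050; volume = 31,570 L
S = 699,050 / 31,570 = 22.1429 ‰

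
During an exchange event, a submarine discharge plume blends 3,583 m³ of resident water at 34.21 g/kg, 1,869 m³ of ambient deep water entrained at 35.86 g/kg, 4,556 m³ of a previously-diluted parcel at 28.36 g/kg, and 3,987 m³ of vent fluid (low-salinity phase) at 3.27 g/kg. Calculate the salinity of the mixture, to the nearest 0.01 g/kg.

By conservation of dissolved salt,
salt = 3,583×34.21 + 1,869×35.86 + 4,556×28.36 + 3,987×3.27 = 122,574.43 + 67,022.34 + 129,208.16 + 13,037.49 = 331,842.42
volume = 3,583 + 1,869 + 4,556 + 3,987 = 13,995 m³
S = 331,842.42 / 13,995 = 23.7115 g/kg

23.71 g/kg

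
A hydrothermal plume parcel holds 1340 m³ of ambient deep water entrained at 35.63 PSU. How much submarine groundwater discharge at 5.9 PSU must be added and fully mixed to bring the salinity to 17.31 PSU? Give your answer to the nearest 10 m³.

2150 m³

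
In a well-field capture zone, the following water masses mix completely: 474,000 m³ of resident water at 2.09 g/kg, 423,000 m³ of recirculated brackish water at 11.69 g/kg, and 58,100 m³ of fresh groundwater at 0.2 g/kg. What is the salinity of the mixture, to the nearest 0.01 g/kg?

Total salt / total volume:
salt = 474,000×2.09 + 423,000×11.69 + 58,100×0.2 = 990,660 + 4,944,870 + 11,620 = 5,947,150
volume = 474,000 + 423,000 + 58,100 = 955,100 m³
S = 5,947,150 / 955,100 = 6.2267 g/kg

6.23 g/kg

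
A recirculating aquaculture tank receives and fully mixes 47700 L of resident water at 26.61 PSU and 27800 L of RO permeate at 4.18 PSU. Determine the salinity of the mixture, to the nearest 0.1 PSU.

18.4 PSU

Salt balance:
salt = 47,700×26.61 + 27,800×4.18 = 1,269,297 + 116,204 = 1,385,501
volume = 47,700 + 27,800 = 75,500 L
S = 1,385,501 / 75,500 = 18.351 PSU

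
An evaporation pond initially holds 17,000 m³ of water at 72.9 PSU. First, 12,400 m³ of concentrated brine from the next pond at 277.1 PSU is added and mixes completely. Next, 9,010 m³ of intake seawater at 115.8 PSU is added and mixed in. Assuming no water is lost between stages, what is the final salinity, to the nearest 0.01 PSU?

148.89 PSU

By conservation of dissolved salt,
Initial salt = 17,000×72.9 = 1,239,300
After stage 1: salt = 1,239,300 + 12,400×277.1 = 4,675,340; volume = 29,400 m³; S = 159.025 PSU
After stage 2: salt = 4,675,340 + 9,010×115.8 = 5,718,698; volume = 38,410 m³
S = 5,718,698 / 38,410 = 148.8857 PSU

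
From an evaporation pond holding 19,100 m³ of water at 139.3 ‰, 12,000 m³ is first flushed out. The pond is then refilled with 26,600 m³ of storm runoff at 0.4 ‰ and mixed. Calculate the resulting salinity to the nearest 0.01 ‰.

29.66 ‰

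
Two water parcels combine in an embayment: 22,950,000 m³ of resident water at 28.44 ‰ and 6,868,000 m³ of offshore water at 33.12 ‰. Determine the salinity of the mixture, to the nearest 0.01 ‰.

29.52 ‰

Weighted by volume,
salt = 22,950,000×28.44 + 6,868,000×33.12 = 652,698,000 + 227,468,160 = 880,166,160
volume = 22,950,000 + 6,868,000 = 29,818,000 m³
S = 880,166,160 / 29,818,000 = 29.5179 ‰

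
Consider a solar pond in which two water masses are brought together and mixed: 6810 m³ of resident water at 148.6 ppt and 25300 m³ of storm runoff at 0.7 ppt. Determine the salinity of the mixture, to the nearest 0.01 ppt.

32.07 ppt

Total salt / total volume:
salt = 6,810×148.6 + 25,300×0.7 = 1,011,966 + 17,710 = 1,029,676
volume = 6,810 + 25,300 = 32,110 m³
S = 1,029,676 / 32,110 = 32.0671 ppt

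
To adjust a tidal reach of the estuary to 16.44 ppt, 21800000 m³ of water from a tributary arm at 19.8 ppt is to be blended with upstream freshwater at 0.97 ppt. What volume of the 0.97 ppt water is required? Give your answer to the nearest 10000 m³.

4730000 m³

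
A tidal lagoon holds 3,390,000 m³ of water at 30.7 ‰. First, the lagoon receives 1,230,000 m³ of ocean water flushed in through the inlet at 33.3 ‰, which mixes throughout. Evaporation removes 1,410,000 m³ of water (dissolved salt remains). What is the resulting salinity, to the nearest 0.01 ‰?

After mixing: salt = 3,390,000×30.7 + 1,230,000×33.3 = 145,032,000; volume = 4,620,000 m³
After evaporation: salt unchanged = 145,032,000; volume = 4,620,000 − 1,410,000 = 3,210,000 m³
S = 145,032,000 / 3,210,000 = 45.1813 ‰

45.18 ‰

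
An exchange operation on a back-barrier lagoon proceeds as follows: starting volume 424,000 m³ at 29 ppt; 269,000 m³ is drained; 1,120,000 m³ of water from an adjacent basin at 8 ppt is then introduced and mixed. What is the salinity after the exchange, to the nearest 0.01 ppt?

10.55 ppt

Remaining after removal: 155,000 m³ at 29 ppt (salt = 4,495,000)
After addition: salt = 4,495,000 + 1,120,000×8 = 13,455,000; volume = 1,275,000 m³
S = 13,455,000 / 1,275,000 = 10.5529 ppt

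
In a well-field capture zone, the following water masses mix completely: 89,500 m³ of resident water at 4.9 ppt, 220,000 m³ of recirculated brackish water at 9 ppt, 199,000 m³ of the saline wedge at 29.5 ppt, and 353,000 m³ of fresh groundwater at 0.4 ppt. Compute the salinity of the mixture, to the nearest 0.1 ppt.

Mass of salt is conserved:
salt = 89,500×4.9 + 220,000×9 + 199,000×29.5 + 353,000×0.4 = 438,550 + 1,980,000 + 5,870,500 + 141,200 = 8,430,250
volume = 89,500 + 220,000 + 199,000 + 353,000 = 861,500 m³
S = 8,430,250 / 861,500 = 9.786 ppt

9.8 ppt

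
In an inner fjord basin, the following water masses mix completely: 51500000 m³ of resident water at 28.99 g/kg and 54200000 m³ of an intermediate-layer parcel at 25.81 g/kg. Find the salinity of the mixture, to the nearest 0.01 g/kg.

27.36 g/kg

Total salt / total volume:
salt = 51,500,000×28.99 + 54,200,000×25.81 = 1,492,985,000 + 1,398,902,000 = 2,891,887,000
volume = 51,500,000 + 54,200,000 = 105,700,000 m³
S = 2,891,887,000 / 105,700,000 = 27.3594 g/kg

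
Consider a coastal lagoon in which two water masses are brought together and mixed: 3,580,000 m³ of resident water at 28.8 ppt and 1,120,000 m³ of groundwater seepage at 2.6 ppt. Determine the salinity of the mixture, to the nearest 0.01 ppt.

Salt balance:
salt = 3,580,000×28.8 + 1,120,000×2.6 = 103,104,000 + 2,912,000 = 106,016,000
volume = 3,580,000 + 1,120,000 = 4,700,000 m³
S = 106,016,000 / 4,700,000 = 22.5566 ppt

22.56 ppt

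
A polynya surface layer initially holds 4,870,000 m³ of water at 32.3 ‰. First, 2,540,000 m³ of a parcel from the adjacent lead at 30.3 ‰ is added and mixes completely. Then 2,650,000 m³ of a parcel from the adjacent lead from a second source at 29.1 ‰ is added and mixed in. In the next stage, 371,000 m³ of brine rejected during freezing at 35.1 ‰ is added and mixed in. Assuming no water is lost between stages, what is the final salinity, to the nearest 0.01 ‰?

31.10 ‰

Mass of salt is conserved:
Initial salt = 4,870,000×32.3 = 157,301,000
After stage 1: salt = 157,301,000 + 2,540,000×30.3 = 234,263,000; volume = 7,410,000 m³; S = 31.614 ‰
After stage 2: salt = 234,263,000 + 2,650,000×29.1 = 311,378,000; volume = 10,060,000 m³; S = 30.952 ‰
After stage 3: salt = 311,378,000 + 371,000×35.1 = 324,400,100; volume = 10,431,000 m³
S = 324,400,100 / 10,431,000 = 31.0996 ‰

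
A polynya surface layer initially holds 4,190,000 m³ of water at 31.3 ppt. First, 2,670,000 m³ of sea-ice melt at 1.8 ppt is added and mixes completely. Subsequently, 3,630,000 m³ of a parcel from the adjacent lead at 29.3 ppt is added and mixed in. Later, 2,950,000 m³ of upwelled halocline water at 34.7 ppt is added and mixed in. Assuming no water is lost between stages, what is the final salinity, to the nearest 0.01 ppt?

25.65 ppt

Mass of salt is conserved:
Initial salt = 4,190,000×31.3 = 131,147,000
After stage 1: salt = 131,147,000 + 2,670,000×1.8 = 135,953,000; volume = 6,860,000 m³; S = 19.818 ppt
After stage 2: salt = 135,953,000 + 3,630,000×29.3 = 242,312,000; volume = 10,490,000 m³; S = 23.099 ppt
After stage 3: salt = 242,312,000 + 2,950,000×34.7 = 344,677,000; volume = 13,440,000 m³
S = 344,677,000 / 13,440,000 = 25.6456 ppt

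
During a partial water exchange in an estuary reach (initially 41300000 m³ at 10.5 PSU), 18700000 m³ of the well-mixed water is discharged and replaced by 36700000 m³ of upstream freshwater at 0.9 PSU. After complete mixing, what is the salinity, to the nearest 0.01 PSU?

4.56 PSU

Remaining after removal: 22,600,000 m³ at 10.5 PSU (salt = 237,300,000)
After addition: salt = 237,300,000 + 36,700,000×0.9 = 270,330,000; volume = 59,300,000 m³
S = 270,330,000 / 59,300,000 = 4.5587 PSU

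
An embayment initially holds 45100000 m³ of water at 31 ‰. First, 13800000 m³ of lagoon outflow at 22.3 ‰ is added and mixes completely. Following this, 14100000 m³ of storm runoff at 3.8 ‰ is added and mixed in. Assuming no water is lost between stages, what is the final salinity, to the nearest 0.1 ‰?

24.1 ‰

Conserving salt mass:
Initial salt = 45,100,000×31 = 1,398,100,000
After stage 1: salt = 1,398,100,000 + 13,800,000×22.3 = 1,705,840,000; volume = 58,900,000 m³; S = 28.962 ‰
After stage 2: salt = 1,705,840,000 + 14,100,000×3.8 = 1,759,420,000; volume = 73,000,000 m³
S = 1,759,420,000 / 73,000,000 = 24.1016 ‰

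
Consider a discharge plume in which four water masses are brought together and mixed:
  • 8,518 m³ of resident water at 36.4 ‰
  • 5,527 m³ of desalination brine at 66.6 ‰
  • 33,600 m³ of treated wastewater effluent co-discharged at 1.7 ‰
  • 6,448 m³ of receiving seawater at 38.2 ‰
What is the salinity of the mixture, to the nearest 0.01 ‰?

Total salt / total volume:
salt = 8,518×36.4 + 5,527×66.6 + 33,600×1.7 + 6,448×38.2 = 310,055.2 + 368,098.2 + 57,120 + 246,313.6 = 981,587
volume = 8,518 + 5,527 + 33,600 + 6,448 = 54,093 m³
S = 981,587 / 54,093 = 18.1463 ‰

18.15 ‰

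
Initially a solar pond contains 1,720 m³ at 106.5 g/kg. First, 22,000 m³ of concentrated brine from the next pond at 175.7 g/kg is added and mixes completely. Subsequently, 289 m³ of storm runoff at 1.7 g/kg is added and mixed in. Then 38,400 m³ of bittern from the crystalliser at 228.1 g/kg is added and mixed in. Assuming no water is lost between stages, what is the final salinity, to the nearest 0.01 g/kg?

Conserving salt mass:
Initial salt = 1,720×106.5 = 183,180
After stage 1: salt = 183,180 + 22,000×175.7 = 4,048,580; volume = 23,720 m³; S = 170.682 g/kg
After stage 2: salt = 4,048,580 + 289×1.7 = 4,049,071.3; volume = 24,009 m³; S = 168.648 g/kg
After stage 3: salt = 4,049,071.3 + 38,400×228.1 = 12,808,111.3; volume = 62,409 m³
S = 12,808,111.3 / 62,409 = 205.2286 g/kg

205.23 g/kg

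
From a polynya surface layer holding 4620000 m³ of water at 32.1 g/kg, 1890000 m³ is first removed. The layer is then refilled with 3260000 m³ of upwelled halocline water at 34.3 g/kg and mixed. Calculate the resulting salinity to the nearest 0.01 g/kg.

Remaining after removal: 2,730,000 m³ at 32.1 g/kg (salt = 87,633,000)
After addition: salt = 87,633,000 + 3,260,000×34.3 = 199,451,000; volume = 5,990,000 m³
S = 199,451,000 / 5,990,000 = 33.2973 g/kg

33.30 g/kg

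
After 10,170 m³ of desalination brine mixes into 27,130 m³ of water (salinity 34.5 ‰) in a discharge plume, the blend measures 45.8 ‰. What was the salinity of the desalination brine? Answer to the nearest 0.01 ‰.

Salt balance: 27,130×34.5 + 10,170×S = 37,300×45.8
935,985 + 10,170·S = 1,708,340
S = (1,708,340 − 935,985) / 10,170 = 75.9444 ‰

75.94 ‰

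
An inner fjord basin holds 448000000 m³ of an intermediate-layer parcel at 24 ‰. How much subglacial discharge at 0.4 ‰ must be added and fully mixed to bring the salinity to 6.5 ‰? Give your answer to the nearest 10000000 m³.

Salt balance: 448,000,000×24 + V×0.4 = (448,000,000+V)×6.5
10,752,000,000 + 0.4V = 2,912,000,000 + 6.5V
7,840,000,000 = 6.1V
V = 1,285,245,901.64 m³

1290000000 m³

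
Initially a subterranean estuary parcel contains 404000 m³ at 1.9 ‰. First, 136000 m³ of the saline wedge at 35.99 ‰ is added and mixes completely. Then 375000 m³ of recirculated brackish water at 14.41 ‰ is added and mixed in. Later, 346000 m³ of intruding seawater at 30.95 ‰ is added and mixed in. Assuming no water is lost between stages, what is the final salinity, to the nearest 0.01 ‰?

Mass of salt is conserved:
Initial salt = 404,000×1.9 = 767,600
After stage 1: salt = 767,600 + 136,000×35.99 = 5,662,240; volume = 540,000 m³; S = 10.486 ‰
After stage 2: salt = 5,662,240 + 375,000×14.41 = 11,065,990; volume = 915,000 m³; S = 12.094 ‰
After stage 3: salt = 11,065,990 + 346,000×30.95 = 21,774,690; volume = 1,261,000 m³
S = 21,774,690 / 1,261,000 = 17.2678 ‰

17.27 ‰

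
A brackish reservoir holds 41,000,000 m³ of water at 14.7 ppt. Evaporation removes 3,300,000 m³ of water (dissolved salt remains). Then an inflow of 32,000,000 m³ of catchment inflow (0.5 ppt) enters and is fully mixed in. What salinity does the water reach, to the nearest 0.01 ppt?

After evaporation: salt = 41,000,000×14.7 = 602,700,000; volume = 41,000,000 − 3,300,000 = 37,700,000 m³
After mixing: salt = 602,700,000 + 32,000,000×0.5 = 618,700,000; volume = 37,700,000 + 32,000,000 = 69,700,000 m³
S = 618,700,000 / 69,700,000 = 8.8766 ppt

8.88 ppt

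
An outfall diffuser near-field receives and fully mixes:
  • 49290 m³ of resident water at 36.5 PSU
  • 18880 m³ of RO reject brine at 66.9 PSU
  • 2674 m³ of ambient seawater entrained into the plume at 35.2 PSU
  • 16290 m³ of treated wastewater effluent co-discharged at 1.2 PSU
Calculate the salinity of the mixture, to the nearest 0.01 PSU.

Salt balance:
salt = 49,290×36.5 + 18,880×66.9 + 2,674×35.2 + 16,290×1.2 = 1,799,085 + 1,263,072 + 94,124.8 + 19,548 = 3,175,829.8
volume = 49,290 + 18,880 + 2,674 + 16,290 = 87,134 m³
S = 3,175,829.8 / 87,134 = 36.4477 PSU

36.45 PSU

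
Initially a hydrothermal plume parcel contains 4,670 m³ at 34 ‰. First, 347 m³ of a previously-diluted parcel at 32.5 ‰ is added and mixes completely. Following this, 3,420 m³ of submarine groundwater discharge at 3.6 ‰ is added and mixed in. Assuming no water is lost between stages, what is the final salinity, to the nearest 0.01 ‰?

21.62 ‰

Mass of salt is conserved:
Initial salt = 4,670×34 = 158,780
After stage 1: salt = 158,780 + 347×32.5 = 170,057.5; volume = 5,017 m³; S = 33.896 ‰
After stage 2: salt = 170,057.5 + 3,420×3.6 = 182,369.5; volume = 8,437 m³
S = 182,369.5 / 8,437 = 21.6154 ‰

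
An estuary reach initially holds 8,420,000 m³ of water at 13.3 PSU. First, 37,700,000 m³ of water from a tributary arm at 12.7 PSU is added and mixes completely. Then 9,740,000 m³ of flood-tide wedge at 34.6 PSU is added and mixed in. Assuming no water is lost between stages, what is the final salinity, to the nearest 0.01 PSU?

16.61 PSU

Weighted by volume,
Initial salt = 8,420,000×13.3 = 111,986,000
After stage 1: salt = 111,986,000 + 37,700,000×12.7 = 590,776,000; volume = 46,120,000 m³; S = 12.81 PSU
After stage 2: salt = 590,776,000 + 9,740,000×34.6 = 927,780,000; volume = 55,860,000 m³
S = 927,780,000 / 55,860,000 = 16.609 PSU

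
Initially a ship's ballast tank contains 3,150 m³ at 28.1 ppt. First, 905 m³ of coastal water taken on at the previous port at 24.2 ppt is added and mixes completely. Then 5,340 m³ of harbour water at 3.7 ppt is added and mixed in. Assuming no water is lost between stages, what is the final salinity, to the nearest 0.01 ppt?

Salt balance:
Initial salt = 3,150×28.1 = 88,515
After stage 1: salt = 88,515 + 905×24.2 = 110,416; volume = 4,055 m³; S = 27.23 ppt
After stage 2: salt = 110,416 + 5,340×3.7 = 130,174; volume = 9,395 m³
S = 130,174 / 9,395 = 13.8557 ppt

13.86 ppt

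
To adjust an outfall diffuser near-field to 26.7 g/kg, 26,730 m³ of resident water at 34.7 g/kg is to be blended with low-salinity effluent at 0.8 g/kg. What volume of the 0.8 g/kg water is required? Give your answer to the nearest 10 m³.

8260 m³

Salt balance: 26,730×34.7 + V×0.8 = (26,730+V)×26.7
927,531 + 0.8V = 713,691 + 26.7V
213,840 = 25.9V
V = 8,256.37 m³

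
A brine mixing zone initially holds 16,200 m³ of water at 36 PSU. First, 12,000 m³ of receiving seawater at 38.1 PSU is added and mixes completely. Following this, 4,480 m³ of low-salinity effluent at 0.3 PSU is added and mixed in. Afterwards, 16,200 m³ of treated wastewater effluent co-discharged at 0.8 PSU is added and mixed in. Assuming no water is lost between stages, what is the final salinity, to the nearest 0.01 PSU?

Salt balance:
Initial salt = 16,200×36 = 583,200
After stage 1: salt = 583,200 + 12,000×38.1 = 1,040,400; volume = 28,200 m³; S = 36.894 PSU
After stage 2: salt = 1,040,400 + 4,480×0.3 = 1,041,744; volume = 32,680 m³; S = 31.877 PSU
After stage 3: salt = 1,041,744 + 16,200×0.8 = 1,054,704; volume = 48,880 m³
S = 1,054,704 / 48,880 = 21.5774 PSU

21.58 PSU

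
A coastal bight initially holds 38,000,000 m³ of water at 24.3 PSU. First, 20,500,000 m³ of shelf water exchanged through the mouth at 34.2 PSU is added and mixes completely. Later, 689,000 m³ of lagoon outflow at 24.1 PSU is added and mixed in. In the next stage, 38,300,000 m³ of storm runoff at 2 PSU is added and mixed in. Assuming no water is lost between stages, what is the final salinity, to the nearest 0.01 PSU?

Mass of salt is conserved:
Initial salt = 38,000,000×24.3 = 923,400,000
After stage 1: salt = 923,400,000 + 20,500,000×34.2 = 1,624,500,000; volume = 58,500,000 m³; S = 27.769 PSU
After stage 2: salt = 1,624,500,000 + 689,000×24.1 = 1,641,104,900; volume = 59,189,000 m³; S = 27.727 PSU
After stage 3: salt = 1,641,104,900 + 38,300,000×2 = 1,717,704,900; volume = 97,489,000 m³
S = 1,717,704,900 / 97,489,000 = 17.6195 PSU

17.62 PSU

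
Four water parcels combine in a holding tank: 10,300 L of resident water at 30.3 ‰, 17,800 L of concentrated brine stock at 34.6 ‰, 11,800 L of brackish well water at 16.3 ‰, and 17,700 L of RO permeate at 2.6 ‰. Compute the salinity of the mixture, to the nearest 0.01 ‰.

Conserving salt mass:
salt = 10,300×30.3 + 17,800×34.6 + 11,800×16.3 + 17,700×2.6 = 312,090 + 615,880 + 192,340 + 46,020 = 1,166,330
volume = 10,300 + 17,800 + 11,800 + 17,700 = 57,600 L
S = 1,166,330 / 57,600 = 20.2488 ‰

20.25 ‰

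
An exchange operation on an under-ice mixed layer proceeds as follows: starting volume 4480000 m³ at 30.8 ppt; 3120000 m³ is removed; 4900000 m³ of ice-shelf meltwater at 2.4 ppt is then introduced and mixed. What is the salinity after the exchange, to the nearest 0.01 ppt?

Remaining after removal: 1,360,000 m³ at 30.8 ppt (salt = 41,888,000)
After addition: salt = 41,888,000 + 4,900,000×2.4 = 53,648,000; volume = 6,260,000 m³
S = 53,648,000 / 6,260,000 = 8.57 ppt

8.57 ppt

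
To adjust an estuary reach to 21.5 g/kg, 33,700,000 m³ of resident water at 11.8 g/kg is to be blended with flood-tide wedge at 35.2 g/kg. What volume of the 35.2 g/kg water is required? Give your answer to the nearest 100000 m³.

Salt balance: 33,700,000×11.8 + V×35.2 = (33,700,000+V)×21.5
397,660,000 + 35.2V = 724,550,000 + 21.5V
326,890,000 = 13.7V
V = 23,860,583.94 m³

23900000 m³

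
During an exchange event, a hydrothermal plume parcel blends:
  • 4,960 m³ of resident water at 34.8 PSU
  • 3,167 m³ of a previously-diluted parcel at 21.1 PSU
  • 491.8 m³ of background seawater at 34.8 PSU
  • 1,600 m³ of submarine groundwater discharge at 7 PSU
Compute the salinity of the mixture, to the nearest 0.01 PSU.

26.20 PSU

Salt balance:
salt = 4,960×34.8 + 3,167×21.1 + 491.8×34.8 + 1,600×7 = 172,608 + 66,823.7 + 17,114.64 + 11,200 = 267,746.34
volume = 4,960 + 3,167 + 491.8 + 1,600 = 10,218.8 m³
S = 267,746.34 / 10,218.8 = 26.2013 PSU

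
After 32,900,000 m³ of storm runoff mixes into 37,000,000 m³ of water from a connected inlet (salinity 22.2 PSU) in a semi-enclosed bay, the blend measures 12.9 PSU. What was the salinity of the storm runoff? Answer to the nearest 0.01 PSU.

2.44 PSU

Salt balance: 37,000,000×22.2 + 32,900,000×S = 69,900,000×12.9
821,400,000 + 32,900,000·S = 901,710,000
S = (901,710,000 − 821,400,000) / 32,900,000 = 2.441 PSU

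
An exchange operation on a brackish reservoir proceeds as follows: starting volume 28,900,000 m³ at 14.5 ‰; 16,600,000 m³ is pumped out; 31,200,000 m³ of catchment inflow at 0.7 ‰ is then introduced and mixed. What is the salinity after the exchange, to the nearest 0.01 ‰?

4.60 ‰

Remaining after removal: 12,300,000 m³ at 14.5 ‰ (salt = 178,350,000)
After addition: salt = 178,350,000 + 31,200,000×0.7 = 200,190,000; volume = 43,500,000 m³
S = 200,190,000 / 43,500,000 = 4.6021 ‰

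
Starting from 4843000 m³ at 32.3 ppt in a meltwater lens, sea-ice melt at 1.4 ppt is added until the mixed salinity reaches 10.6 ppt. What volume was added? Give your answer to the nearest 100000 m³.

Salt balance: 4,843,000×32.3 + V×1.4 = (4,843,000+V)×10.6
156,428,900 + 1.4V = 51,335,800 + 10.6V
105,093,100 = 9.2V
V = 11,423,163.04 m³

11400000 m³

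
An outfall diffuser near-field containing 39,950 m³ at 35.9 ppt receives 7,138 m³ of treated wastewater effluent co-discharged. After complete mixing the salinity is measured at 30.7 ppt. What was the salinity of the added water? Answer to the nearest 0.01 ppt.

Salt balance: 39,950×35.9 + 7,138×S = 47,088×30.7
1,434,205 + 7,138·S = 1,445,601.6
S = (1,445,601.6 − 1,434,205) / 7,138 = 1.5966 ppt

1.60 ppt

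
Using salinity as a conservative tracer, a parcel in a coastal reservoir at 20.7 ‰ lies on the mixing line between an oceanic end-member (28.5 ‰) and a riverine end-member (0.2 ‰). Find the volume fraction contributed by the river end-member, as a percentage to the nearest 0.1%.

27.6%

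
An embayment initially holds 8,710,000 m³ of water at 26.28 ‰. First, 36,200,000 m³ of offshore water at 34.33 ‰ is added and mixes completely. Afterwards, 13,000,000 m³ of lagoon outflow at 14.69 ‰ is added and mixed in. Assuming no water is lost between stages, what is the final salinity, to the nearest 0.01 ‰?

Mass of salt is conserved:
Initial salt = 8,710,000×26.28 = 228,898,800
After stage 1: salt = 228,898,800 + 36,200,000×34.33 = 1,471,644,800; volume = 44,910,000 m³; S = 32.769 ‰
After stage 2: salt = 1,471,644,800 + 13,000,000×14.69 = 1,662,614,800; volume = 57,910,000 m³
S = 1,662,614,800 / 57,910,000 = 28.7103 ‰

28.71 ‰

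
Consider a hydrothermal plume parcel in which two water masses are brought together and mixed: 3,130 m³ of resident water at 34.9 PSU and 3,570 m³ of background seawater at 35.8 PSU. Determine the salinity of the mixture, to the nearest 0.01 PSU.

35.38 PSU

Weighted by volume,
salt = 3,130×34.9 + 3,570×35.8 = 109,237 + 127,806 = 237,043
volume = 3,130 + 3,570 = 6,700 m³
S = 237,043 / 6,700 = 35.3796 PSU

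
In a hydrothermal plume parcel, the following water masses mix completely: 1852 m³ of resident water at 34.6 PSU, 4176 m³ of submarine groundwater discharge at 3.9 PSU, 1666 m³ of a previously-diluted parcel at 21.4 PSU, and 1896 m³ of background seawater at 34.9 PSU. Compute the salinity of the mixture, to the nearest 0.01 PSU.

19.00 PSU

Conserving salt mass:
salt = 1,852×34.6 + 4,176×3.9 + 1,666×21.4 + 1,896×34.9 = 64,079.2 + 16,286.4 + 35,652.4 + 66,170.4 = 182,188.4
volume = 1,852 + 4,176 + 1,666 + 1,896 = 9,590 m³
S = 182,188.4 / 9,590 = 18.9977 PSU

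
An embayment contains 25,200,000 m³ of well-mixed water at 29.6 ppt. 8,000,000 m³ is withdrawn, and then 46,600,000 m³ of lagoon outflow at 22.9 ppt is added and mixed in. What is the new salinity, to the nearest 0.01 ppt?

24.71 ppt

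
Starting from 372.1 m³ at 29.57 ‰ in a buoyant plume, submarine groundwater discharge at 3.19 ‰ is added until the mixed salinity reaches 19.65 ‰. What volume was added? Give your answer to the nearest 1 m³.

224 m³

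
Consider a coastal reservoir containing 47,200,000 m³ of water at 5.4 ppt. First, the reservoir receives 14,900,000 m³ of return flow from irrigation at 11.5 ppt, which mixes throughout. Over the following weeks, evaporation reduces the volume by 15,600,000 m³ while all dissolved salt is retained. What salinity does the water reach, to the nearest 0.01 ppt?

9.17 ppt

After mixing: salt = 47,200,000×5.4 + 14,900,000×11.5 = 426,230,000; volume = 62,100,000 m³
After evaporation: salt unchanged = 426,230,000; volume = 62,100,000 − 15,600,000 = 46,500,000 m³
S = 426,230,000 / 46,500,000 = 9.1662 ppt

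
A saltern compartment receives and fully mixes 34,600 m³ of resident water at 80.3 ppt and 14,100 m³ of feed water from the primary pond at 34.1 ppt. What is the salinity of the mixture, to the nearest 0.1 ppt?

66.9 ppt

Salt balance:
salt = 34,600×80.3 + 14,100×34.1 = 2,778,380 + 480,810 = 3,259,190
volume = 34,600 + 14,100 = 48,700 m³
S = 3,259,190 / 48,700 = 66.924 ppt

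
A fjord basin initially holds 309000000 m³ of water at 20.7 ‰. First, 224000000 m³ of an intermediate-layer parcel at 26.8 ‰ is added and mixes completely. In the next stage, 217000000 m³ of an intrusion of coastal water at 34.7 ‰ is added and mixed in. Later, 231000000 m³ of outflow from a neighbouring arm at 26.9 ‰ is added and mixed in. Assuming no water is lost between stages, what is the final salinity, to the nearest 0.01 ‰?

Salt balance:
Initial salt = 309,000,000×20.7 = 6,396,300,000
After stage 1: salt = 6,396,300,000 + 224,000,000×26.8 = 12,399,500,000; volume = 533,000,000 m³; S = 23.264 ‰
After stage 2: salt = 12,399,500,000 + 217,000,000×34.7 = 19,929,400,000; volume = 750,000,000 m³; S = 26.573 ‰
After stage 3: salt = 19,929,400,000 + 231,000,000×26.9 = 26,143,300,000; volume = 981,000,000 m³
S = 26,143,300,000 / 981,000,000 = 26.6496 ‰

26.65 ‰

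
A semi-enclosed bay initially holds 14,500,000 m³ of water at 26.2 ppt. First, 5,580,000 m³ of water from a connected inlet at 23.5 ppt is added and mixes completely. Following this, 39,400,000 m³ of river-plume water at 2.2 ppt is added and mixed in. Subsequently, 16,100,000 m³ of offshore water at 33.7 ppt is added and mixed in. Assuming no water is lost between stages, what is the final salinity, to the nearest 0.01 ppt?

15.09 ppt

Salt balance:
Initial salt = 14,500,000×26.2 = 379,900,000
After stage 1: salt = 379,900,000 + 5,580,000×23.5 = 511,030,000; volume = 20,080,000 m³; S = 25.45 ppt
After stage 2: salt = 511,030,000 + 39,400,000×2.2 = 597,710,000; volume = 59,480,000 m³; S = 10.049 ppt
After stage 3: salt = 597,710,000 + 16,100,000×33.7 = 1,140,280,000; volume = 75,580,000 m³
S = 1,140,280,000 / 75,580,000 = 15.0871 ppt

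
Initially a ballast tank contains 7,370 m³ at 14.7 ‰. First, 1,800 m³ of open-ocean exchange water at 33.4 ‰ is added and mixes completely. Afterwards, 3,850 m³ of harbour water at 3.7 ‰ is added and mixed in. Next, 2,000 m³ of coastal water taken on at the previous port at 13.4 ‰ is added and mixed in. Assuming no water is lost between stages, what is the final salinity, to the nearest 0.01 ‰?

13.95 ‰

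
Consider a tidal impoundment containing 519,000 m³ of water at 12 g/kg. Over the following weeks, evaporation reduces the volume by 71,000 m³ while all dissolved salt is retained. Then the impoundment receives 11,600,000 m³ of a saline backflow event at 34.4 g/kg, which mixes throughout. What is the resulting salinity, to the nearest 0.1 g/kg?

33.6 g/kg

After evaporation: salt = 519,000×12 = 6,228,000; volume = 519,000 − 71,000 = 448,000 m³
After mixing: salt = 6,228,000 + 11,600,000×34.4 = 405,268,000; volume = 448,000 + 11,600,000 = 12,048,000 m³
S = 405,268,000 / 12,048,000 = 33.6378 g/kg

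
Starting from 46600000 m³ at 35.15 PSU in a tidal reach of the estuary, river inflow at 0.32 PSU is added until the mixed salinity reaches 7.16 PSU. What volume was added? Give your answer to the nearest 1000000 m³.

Salt balance: 46,600,000×35.15 + V×0.32 = (46,600,000+V)×7.16
1,637,990,000 + 0.32V = 333,656,000 + 7.16V
1,304,334,000 = 6.84V
V = 190,692,105.26 m³

191000000 m³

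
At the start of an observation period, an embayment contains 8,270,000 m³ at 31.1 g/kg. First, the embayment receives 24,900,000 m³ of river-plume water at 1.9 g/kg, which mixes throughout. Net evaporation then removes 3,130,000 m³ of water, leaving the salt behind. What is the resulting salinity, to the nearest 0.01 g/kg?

10.14 g/kg

After mixing: salt = 8,270,000×31.1 + 24,900,000×1.9 = 304,507,000; volume = 33,170,000 m³
After evaporation: salt unchanged = 304,507,000; volume = 33,170,000 − 3,130,000 = 30,040,000 m³
S = 304,507,000 / 30,040,000 = 10.1367 g/kg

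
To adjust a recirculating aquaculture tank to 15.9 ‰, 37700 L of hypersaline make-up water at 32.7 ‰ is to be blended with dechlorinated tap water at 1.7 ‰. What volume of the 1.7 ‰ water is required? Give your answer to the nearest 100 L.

44600 L

Salt balance: 37,700×32.7 + V×1.7 = (37,700+V)×15.9
1,232,790 + 1.7V = 599,430 + 15.9V
633,360 = 14.2V
V = 44,602.82 L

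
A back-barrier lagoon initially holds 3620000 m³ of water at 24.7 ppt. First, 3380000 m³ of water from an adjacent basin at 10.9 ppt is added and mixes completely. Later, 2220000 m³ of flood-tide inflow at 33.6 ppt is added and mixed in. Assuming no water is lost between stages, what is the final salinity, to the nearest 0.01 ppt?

21.78 ppt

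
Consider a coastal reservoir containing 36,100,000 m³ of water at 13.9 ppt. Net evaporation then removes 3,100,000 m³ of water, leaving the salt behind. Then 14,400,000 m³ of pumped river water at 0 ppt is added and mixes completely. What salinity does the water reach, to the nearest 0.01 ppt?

10.59 ppt

After evaporation: salt = 36,100,000×13.9 = 501,790,000; volume = 36,100,000 − 3,100,000 = 33,000,000 m³
After mixing: salt = 501,790,000 + 14,400,000×0 = 501,790,000; volume = 33,000,000 + 14,400,000 = 47,400,000 m³
S = 501,790,000 / 47,400,000 = 10.5863 ppt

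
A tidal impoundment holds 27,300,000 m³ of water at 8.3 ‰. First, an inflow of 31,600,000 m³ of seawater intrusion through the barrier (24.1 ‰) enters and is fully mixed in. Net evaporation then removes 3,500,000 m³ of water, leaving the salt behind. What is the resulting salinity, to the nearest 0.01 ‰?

After mixing: salt = 27,300,000×8.3 + 31,600,000×24.1 = 988,150,000; volume = 58,900,000 m³
After evaporation: salt unchanged = 988,150,000; volume = 58,900,000 − 3,500,000 = 55,400,000 m³
S = 988,150,000 / 55,400,000 = 17.8366 ‰

17.84 ‰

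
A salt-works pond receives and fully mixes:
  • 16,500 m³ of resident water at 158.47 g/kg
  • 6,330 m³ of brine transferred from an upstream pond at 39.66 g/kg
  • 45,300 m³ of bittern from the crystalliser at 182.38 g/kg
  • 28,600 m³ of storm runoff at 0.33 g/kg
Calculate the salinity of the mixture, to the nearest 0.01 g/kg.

115.14 g/kg

By conservation of dissolved salt,
salt = 16,500×158.47 + 6,330×39.66 + 45,300×182.38 + 28,600×0.33 = 2,614,755 + 251,047.8 + 8,261,814 + 9,438 = 11,137,054.8
volume = 16,500 + 6,330 + 45,300 + 28,600 = 96,730 m³
S = 11,137,054.8 / 96,730 = 115.1355 g/kg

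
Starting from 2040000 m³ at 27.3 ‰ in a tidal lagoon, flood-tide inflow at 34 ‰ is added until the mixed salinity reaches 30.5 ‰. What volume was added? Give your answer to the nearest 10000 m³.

Salt balance: 2,040,000×27.3 + V×34 = (2,040,000+V)×30.5
55,692,000 + 34V = 62,220,000 + 30.5V
6,528,000 = 3.5V
V = 1,865,142.86 m³

1870000 m³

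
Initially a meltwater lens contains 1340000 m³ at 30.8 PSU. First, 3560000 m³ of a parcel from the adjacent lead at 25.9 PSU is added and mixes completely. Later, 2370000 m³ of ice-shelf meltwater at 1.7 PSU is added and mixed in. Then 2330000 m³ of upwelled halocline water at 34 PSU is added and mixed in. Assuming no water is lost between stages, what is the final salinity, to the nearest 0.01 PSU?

Mass of salt is conserved:
Initial salt = 1,340,000×30.8 = 41,272,000
After stage 1: salt = 41,272,000 + 3,560,000×25.9 = 133,476,000; volume = 4,900,000 m³; S = 27.24 PSU
After stage 2: salt = 133,476,000 + 2,370,000×1.7 = 137,505,000; volume = 7,270,000 m³; S = 18.914 PSU
After stage 3: salt = 137,505,000 + 2,330,000×34 = 216,725,000; volume = 9,600,000 m³
S = 216,725,000 / 9,600,000 = 22.5755 PSU

22.58 PSU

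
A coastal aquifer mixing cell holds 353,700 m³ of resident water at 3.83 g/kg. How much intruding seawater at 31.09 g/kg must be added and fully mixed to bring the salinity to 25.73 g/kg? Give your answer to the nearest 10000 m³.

Salt balance: 353,700×3.83 + V×31.09 = (353,700+V)×25.73
1,354,671 + 31.09V = 9,100,701 + 25.73V
7,746,030 = 5.36V
V = 1,445,154.85 m³

1450000 m³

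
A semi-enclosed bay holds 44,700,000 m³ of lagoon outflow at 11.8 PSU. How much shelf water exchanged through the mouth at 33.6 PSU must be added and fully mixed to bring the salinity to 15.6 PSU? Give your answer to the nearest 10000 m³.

Salt balance: 44,700,000×11.8 + V×33.6 = (44,700,000+V)×15.6
527,460,000 + 33.6V = 697,320,000 + 15.6V
169,860,000 = 18V
V = 9,436,666.67 m³

9440000 m³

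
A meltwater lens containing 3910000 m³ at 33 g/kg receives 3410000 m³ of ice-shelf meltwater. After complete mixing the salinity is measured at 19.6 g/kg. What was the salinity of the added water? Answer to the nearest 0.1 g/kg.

Salt balance: 3,910,000×33 + 3,410,000×S = 7,320,000×19.6
129,030,000 + 3,410,000·S = 143,472,000
S = (143,472,000 − 129,030,000) / 3,410,000 = 4.2352 g/kg

4.2 g/kg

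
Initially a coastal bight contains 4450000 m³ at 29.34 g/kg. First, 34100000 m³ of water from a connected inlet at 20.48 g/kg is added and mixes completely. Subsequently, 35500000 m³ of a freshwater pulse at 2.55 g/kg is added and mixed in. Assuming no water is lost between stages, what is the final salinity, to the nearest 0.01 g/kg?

12.42 g/kg

Mass of salt is conserved:
Initial salt = 4,450,000×29.34 = 130,563,000
After stage 1: salt = 130,563,000 + 34,100,000×20.48 = 828,931,000; volume = 38,550,000 m³; S = 21.503 g/kg
After stage 2: salt = 828,931,000 + 35,500,000×2.55 = 919,456,000; volume = 74,050,000 m³
S = 919,456,000 / 74,050,000 = 12.4167 g/kg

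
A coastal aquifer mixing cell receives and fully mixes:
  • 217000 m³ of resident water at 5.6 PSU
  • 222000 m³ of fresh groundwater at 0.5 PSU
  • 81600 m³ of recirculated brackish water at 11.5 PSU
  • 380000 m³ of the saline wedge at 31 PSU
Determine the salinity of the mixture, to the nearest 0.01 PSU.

15.59 PSU

Salt balance:
salt = 217,000×5.6 + 222,000×0.5 + 81,600×11.5 + 380,000×31 = 1,215,200 + 111,000 + 938,400 + 11,780,000 = 14,044,600
volume = 217,000 + 222,000 + 81,600 + 380,000 = 900,600 m³
S = 14,044,600 / 900,600 = 15.5947 PSU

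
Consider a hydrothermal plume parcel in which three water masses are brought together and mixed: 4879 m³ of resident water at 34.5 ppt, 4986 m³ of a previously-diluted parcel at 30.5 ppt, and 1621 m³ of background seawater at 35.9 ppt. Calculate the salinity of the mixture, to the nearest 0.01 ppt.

32.96 ppt

Mass of salt is conserved:
salt = 4,879×34.5 + 4,986×30.5 + 1,621×35.9 = 168,325.5 + 152,073 + 58,193.9 = 378,592.4
volume = 4,879 + 4,986 + 1,621 = 11,486 m³
S = 378,592.4 / 11,486 = 32.9612 ppt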